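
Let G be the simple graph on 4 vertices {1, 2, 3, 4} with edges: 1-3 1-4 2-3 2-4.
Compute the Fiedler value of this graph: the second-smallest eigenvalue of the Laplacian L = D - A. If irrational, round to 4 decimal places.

Reading degrees in the order [1, 2, 3, 4] gives [2, 2, 2, 2]; set D = diag(2, 2, 2, 2) and form L = D - A. The sorted Laplacian eigenvalues are [0, 2, 2, 4]; the algebraic connectivity is the second entry, 2.

2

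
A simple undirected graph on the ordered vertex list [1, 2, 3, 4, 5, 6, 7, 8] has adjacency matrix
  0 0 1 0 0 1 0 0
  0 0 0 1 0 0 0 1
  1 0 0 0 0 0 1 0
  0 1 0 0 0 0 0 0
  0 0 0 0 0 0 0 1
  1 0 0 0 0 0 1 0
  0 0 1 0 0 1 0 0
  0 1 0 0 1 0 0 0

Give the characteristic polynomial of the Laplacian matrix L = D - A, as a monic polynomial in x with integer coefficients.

Each diagonal entry of L is the vertex degree and each off-diagonal entry is -1 where an edge is present, 0 otherwise; in the order [1, 2, 3, 4, 5, 6, 7, 8] the diagonal is [2, 2, 2, 1, 1, 2, 2, 2]. L has integer entries, so p(x) = det(xI - L) has integer coefficients. Expanding the determinant yields x^8 - 14x^7 + 78x^6 - 220x^5 + 328x^4 - 240x^3 + 64x^2. Since p(0) = det(-L) = 0, x divides p(x). The largest eigenvalue, 4, is at most the vertex count 8.

x^8 - 14x^7 + 78x^6 - 220x^5 + 328x^4 - 240x^3 + 64x^2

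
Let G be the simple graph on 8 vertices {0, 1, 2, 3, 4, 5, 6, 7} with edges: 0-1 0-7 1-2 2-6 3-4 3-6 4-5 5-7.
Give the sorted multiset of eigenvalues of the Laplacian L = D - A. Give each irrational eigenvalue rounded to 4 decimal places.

With the vertex order [0, 1, 2, 3, 4, 5, 6, 7], the degrees are [2, 2, 2, 2, 2, 2, 2, 2], giving D = diag(2, 2, 2, 2, 2, 2, 2, 2) and L = D - A. The multiplicity of 0 as a Laplacian eigenvalue equals the number of connected components.

[0, 0.5858, 0.5858, 2, 2, 3.4142, 3.4142, 4]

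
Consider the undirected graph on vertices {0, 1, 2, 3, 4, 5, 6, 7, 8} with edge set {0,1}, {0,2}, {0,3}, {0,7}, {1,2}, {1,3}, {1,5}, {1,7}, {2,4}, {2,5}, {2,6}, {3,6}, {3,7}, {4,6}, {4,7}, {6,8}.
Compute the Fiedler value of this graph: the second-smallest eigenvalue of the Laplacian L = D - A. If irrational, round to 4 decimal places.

0.7835

With the vertex order [0, 1, 2, 3, 4, 5, 6, 7, 8], the degrees are [4, 5, 5, 4, 3, 2, 4, 4, 1], giving D = diag(4, 5, 5, 4, 3, 2, 4, 4, 1) and L = D - A. Computing the eigenvalues of L and sorting gives [0, 0.7835, 1.8144, 2.5578, 3.9508, 4.4289, 5.7684, 5.8704, 6.8259]. The Fiedler value lambda_2 = 0.7835 is strictly positive, so the graph is connected.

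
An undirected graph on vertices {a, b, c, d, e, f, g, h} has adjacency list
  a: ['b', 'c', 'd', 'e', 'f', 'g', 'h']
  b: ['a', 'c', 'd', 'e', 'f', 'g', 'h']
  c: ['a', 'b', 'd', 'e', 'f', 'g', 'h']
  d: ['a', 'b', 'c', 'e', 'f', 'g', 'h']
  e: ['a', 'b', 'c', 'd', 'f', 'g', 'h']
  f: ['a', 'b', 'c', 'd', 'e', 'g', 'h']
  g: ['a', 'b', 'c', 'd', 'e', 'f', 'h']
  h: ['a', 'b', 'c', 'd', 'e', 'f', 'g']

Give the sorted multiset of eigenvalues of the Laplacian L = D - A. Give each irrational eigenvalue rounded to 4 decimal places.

[0, 8, 8, 8, 8, 8, 8, 8]

With the vertex order [a, b, c, d, e, f, g, h], the degrees are [7, 7, 7, 7, 7, 7, 7, 7], giving D = diag(7, 7, 7, 7, 7, 7, 7, 7) and L = D - A. Diagonalising L (or applying a numerical eigensolver to the 8x8 matrix) gives the spectrum above. There is one zero in the spectrum, matching the 1 component.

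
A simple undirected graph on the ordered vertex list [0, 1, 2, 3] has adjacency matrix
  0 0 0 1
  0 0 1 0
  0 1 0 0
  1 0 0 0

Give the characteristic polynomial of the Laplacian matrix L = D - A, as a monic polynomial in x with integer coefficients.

Reading degrees in the order [0, 1, 2, 3] gives [1, 1, 1, 1]; set D = diag(1, 1, 1, 1) and form L = D - A. L has integer entries, so p(x) = det(xI - L) has integer coefficients. Expanding the determinant yields x^4 - 4x^3 + 4x^2. The constant term is 0 because L is singular (the all-ones vector lies in its kernel). The largest eigenvalue, 2, is at most the vertex count 4.

x^4 - 4x^3 + 4x^2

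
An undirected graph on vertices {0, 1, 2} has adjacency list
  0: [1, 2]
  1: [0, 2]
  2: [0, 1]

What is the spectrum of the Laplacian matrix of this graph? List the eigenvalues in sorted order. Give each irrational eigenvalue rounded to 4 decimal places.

Each diagonal entry of L is the vertex degree and each off-diagonal entry is -1 where an edge is present, 0 otherwise; in the order [0, 1, 2] the diagonal is [2, 2, 2]. Diagonalising L (or applying a numerical eigensolver to the 3x3 matrix) gives the spectrum above.

[0, 3, 3]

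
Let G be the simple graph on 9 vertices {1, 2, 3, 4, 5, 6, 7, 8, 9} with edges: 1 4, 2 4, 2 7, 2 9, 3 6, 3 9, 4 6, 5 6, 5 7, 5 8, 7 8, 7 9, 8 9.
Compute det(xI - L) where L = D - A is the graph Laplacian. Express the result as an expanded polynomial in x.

Each diagonal entry of L is the vertex degree and each off-diagonal entry is -1 where an edge is present, 0 otherwise; in the order [1, 2, 3, 4, 5, 6, 7, 8, 9] the diagonal is [1, 3, 2, 3, 3, 3, 4, 3, 4]. L has integer entries, so p(x) = det(xI - L) has integer coefficients. Expanding the determinant yields x^9 - 26x^8 + 284x^7 - 1692x^6 + 5971x^5 - 12672x^4 + 15620x^3 - 10050x^2 + 2502x. The constant term is 0 because L is singular (the all-ones vector lies in its kernel).

x^9 - 26x^8 + 284x^7 - 1692x^6 + 5971x^5 - 12672x^4 + 15620x^3 - 10050x^2 + 2502x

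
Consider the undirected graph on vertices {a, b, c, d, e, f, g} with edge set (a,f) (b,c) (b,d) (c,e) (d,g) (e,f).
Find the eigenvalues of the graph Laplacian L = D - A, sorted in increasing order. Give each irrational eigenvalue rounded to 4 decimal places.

Each diagonal entry of L is the vertex degree and each off-diagonal entry is -1 where an edge is present, 0 otherwise; in the order [a, b, c, d, e, f, g] the diagonal is [1, 2, 2, 2, 2, 2, 1]. Diagonalising L (or applying a numerical eigensolver to the 7x7 matrix) gives the spectrum above. The largest eigenvalue, 3.8019, is at most the vertex count 7.

[0, 0.1981, 0.7530, 1.5550, 2.4450, 3.2470, 3.8019]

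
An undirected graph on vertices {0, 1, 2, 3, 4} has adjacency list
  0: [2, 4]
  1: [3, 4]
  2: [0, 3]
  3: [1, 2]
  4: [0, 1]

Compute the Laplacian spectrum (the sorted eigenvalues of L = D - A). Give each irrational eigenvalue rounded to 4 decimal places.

Reading degrees in the order [0, 1, 2, 3, 4] gives [2, 2, 2, 2, 2]; set D = diag(2, 2, 2, 2, 2) and form L = D - A. Since every row of L sums to 0, the all-ones vector is in the kernel and 0 is an eigenvalue. The largest eigenvalue, 3.6180, is at most the vertex count 5. There is one zero in the spectrum, matching the 1 component.

[0, 1.3820, 1.3820, 3.6180, 3.6180]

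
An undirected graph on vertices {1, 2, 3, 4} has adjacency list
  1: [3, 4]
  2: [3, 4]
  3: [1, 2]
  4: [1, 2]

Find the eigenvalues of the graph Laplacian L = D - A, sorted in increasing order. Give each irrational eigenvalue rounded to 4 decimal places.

[0, 2, 2, 4]

Each diagonal entry of L is the vertex degree and each off-diagonal entry is -1 where an edge is present, 0 otherwise; in the order [1, 2, 3, 4] the diagonal is [2, 2, 2, 2]. Diagonalising L (or applying a numerical eigensolver to the 4x4 matrix) gives the spectrum above. The single zero eigenvalue shows the graph is connected. There is one zero in the spectrum, matching the 1 component.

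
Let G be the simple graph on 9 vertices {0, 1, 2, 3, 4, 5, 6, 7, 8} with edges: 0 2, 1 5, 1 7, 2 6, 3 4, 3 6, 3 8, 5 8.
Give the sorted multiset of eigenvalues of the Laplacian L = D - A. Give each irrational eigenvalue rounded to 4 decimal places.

[0, 0.1506, 0.4266, 1, 1.4229, 2.1724, 3, 3.4576, 4.3699]

Reading degrees in the order [0, 1, 2, 3, 4, 5, 6, 7, 8] gives [1, 2, 2, 3, 1, 2, 2, 1, 2]; set D = diag(1, 2, 2, 3, 1, 2, 2, 1, 2) and form L = D - A. Since every row of L sums to 0, the all-ones vector is in the kernel and 0 is an eigenvalue. The largest eigenvalue, 4.3699, is at most the vertex count 9.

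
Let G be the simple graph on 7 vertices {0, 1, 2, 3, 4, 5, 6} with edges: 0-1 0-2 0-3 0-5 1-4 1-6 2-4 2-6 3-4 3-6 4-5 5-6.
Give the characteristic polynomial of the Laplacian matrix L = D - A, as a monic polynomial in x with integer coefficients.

With the vertex order [0, 1, 2, 3, 4, 5, 6], the degrees are [4, 3, 3, 3, 4, 3, 4], giving D = diag(4, 3, 3, 3, 4, 3, 4) and L = D - A. L has integer entries, so p(x) = det(xI - L) has integer coefficients. Expanding the determinant yields x^7 - 24x^6 + 234x^5 - 1192x^4 + 3357x^3 - 4968x^2 + 3024x. Since p(0) = det(-L) = 0, x divides p(x).

x^7 - 24x^6 + 234x^5 - 1192x^4 + 3357x^3 - 4968x^2 + 3024x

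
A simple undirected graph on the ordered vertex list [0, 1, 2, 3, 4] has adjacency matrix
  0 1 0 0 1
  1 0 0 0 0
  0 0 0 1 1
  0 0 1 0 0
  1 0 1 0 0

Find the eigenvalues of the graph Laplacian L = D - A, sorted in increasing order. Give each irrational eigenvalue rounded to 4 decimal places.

[0, 0.3820, 1.3820, 2.6180, 3.6180]

Reading degrees in the order [0, 1, 2, 3, 4] gives [2, 1, 2, 1, 2]; set D = diag(2, 1, 2, 1, 2) and form L = D - A. The multiplicity of 0 as a Laplacian eigenvalue equals the number of connected components. The single zero eigenvalue shows the graph is connected. The largest eigenvalue, 3.6180, is at most the vertex count 5.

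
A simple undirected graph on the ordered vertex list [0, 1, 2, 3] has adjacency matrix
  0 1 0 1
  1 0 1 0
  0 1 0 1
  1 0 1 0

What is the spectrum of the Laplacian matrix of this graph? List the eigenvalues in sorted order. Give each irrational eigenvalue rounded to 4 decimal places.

Reading degrees in the order [0, 1, 2, 3] gives [2, 2, 2, 2]; set D = diag(2, 2, 2, 2) and form L = D - A. Diagonalising L (or applying a numerical eigensolver to the 4x4 matrix) gives the spectrum above. The largest eigenvalue, 4, is at most the vertex count 4.

[0, 2, 2, 4]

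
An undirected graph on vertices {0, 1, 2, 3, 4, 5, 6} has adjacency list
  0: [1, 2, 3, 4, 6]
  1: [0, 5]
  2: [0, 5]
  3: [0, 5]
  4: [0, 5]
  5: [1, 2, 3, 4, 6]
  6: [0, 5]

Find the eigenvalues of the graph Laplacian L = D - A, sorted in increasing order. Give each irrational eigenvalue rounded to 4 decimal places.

[0, 2, 2, 2, 2, 5, 7]

With the vertex order [0, 1, 2, 3, 4, 5, 6], the degrees are [5, 2, 2, 2, 2, 5, 2], giving D = diag(5, 2, 2, 2, 2, 5, 2) and L = D - A. Diagonalising L (or applying a numerical eigensolver to the 7x7 matrix) gives the spectrum above. The single zero eigenvalue shows the graph is connected. By the matrix-tree theorem the graph has (1/7) * product of the nonzero eigenvalues = 80 spanning trees.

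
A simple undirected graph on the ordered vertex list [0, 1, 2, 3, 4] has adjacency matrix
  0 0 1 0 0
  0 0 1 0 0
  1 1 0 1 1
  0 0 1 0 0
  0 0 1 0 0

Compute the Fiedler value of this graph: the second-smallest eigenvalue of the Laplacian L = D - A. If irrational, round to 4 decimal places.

Reading degrees in the order [0, 1, 2, 3, 4] gives [1, 1, 4, 1, 1]; set D = diag(1, 1, 4, 1, 1) and form L = D - A. The smallest Laplacian eigenvalue is always 0. The next one, lambda_2 = 1, measures how hard the graph is to disconnect: larger values mean better connectivity. By the matrix-tree theorem the graph has (1/5) * product of the nonzero eigenvalues = 1 spanning tree.

1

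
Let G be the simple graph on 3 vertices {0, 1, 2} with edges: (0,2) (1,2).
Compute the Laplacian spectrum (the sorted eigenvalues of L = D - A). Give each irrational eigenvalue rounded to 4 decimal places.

[0, 1, 3]

Reading degrees in the order [0, 1, 2] gives [1, 1, 2]; set D = diag(1, 1, 2) and form L = D - A. Diagonalising L (or applying a numerical eigensolver to the 3x3 matrix) gives the spectrum above. The eigenvalues sum to 4, which equals trace(L) = 2|E|. By the matrix-tree theorem the graph has (1/3) * product of the nonzero eigenvalues = 1 spanning tree.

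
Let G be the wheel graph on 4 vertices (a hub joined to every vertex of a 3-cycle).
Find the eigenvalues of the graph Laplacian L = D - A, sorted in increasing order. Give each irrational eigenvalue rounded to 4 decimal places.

The graph has 4 vertices and degree multiset [3, 3, 3, 3]; D is the diagonal matrix of degrees and L = D - A. The multiplicity of 0 as a Laplacian eigenvalue equals the number of connected components. The single zero eigenvalue shows the graph is connected. The largest eigenvalue, 4, is at most the vertex count 4. There is one zero in the spectrum, matching the 1 component.

[0, 4, 4, 4]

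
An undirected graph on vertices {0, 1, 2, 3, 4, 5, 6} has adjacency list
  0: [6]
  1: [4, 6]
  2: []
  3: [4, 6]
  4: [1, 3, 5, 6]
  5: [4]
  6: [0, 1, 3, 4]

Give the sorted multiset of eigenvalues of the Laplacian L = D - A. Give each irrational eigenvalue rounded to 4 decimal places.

[0, 0, 0.7639, 1.2679, 2, 4.7321, 5.2361]

With the vertex order [0, 1, 2, 3, 4, 5, 6], the degrees are [1, 2, 0, 2, 4, 1, 4], giving D = diag(1, 2, 0, 2, 4, 1, 4) and L = D - A. Diagonalising L (or applying a numerical eigensolver to the 7x7 matrix) gives the spectrum above. The 2 zero eigenvalues correspond to the 2 connected components. The largest eigenvalue, 5.2361, is at most the vertex count 7. The eigenvalues sum to 14, which equals trace(L) = 2|E|.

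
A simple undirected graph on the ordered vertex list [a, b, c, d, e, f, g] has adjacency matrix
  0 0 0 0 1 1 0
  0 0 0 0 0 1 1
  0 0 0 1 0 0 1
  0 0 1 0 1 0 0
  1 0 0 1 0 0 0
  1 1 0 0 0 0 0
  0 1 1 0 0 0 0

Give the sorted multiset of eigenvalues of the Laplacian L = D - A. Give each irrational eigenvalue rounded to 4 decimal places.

[0, 0.7530, 0.7530, 2.4450, 2.4450, 3.8019, 3.8019]

Reading degrees in the order [a, b, c, d, e, f, g] gives [2, 2, 2, 2, 2, 2, 2]; set D = diag(2, 2, 2, 2, 2, 2, 2) and form L = D - A. Diagonalising L (or applying a numerical eigensolver to the 7x7 matrix) gives the spectrum above. There is one zero in the spectrum, matching the 1 component.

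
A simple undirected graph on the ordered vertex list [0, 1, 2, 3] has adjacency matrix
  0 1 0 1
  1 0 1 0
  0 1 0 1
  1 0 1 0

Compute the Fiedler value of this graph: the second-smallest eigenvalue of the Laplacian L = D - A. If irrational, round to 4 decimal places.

2

Each diagonal entry of L is the vertex degree and each off-diagonal entry is -1 where an edge is present, 0 otherwise; in the order [0, 1, 2, 3] the diagonal is [2, 2, 2, 2]. The smallest Laplacian eigenvalue is always 0. The next one, lambda_2 = 2, measures how hard the graph is to disconnect: larger values mean better connectivity. The largest eigenvalue, 4, is at most the vertex count 4. The eigenvalues sum to 8, which equals trace(L) = 2|E|.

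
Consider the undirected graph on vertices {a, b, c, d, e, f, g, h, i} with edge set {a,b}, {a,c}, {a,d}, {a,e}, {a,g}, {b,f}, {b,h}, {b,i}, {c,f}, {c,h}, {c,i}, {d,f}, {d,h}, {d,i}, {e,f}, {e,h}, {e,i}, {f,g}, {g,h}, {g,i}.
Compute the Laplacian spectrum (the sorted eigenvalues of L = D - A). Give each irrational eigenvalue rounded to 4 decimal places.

With the vertex order [a, b, c, d, e, f, g, h, i], the degrees are [5, 4, 4, 4, 4, 5, 4, 5, 5], giving D = diag(5, 4, 4, 4, 4, 5, 4, 5, 5) and L = D - A. Diagonalising L (or applying a numerical eigensolver to the 9x9 matrix) gives the spectrum above. The single zero eigenvalue shows the graph is connected. There is one zero in the spectrum, matching the 1 component.

[0, 4, 4, 4, 4, 5, 5, 5, 9]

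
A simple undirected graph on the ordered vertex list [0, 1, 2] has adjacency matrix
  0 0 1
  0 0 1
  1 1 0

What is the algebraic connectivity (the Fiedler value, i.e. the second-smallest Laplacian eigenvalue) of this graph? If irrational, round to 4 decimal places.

Reading degrees in the order [0, 1, 2] gives [1, 1, 2]; set D = diag(1, 1, 2) and form L = D - A. The sorted Laplacian eigenvalues are [0, 1, 3]; the algebraic connectivity is the second entry, 1. The largest eigenvalue, 3, is at most the vertex count 3. There is one zero in the spectrum, matching the 1 component.

1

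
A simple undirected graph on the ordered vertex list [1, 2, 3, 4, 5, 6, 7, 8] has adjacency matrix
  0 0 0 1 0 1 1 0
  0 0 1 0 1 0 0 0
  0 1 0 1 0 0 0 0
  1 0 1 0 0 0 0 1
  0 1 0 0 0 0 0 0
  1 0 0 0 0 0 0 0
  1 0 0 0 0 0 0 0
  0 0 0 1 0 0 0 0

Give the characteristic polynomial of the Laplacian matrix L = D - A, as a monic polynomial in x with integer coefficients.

Reading degrees in the order [1, 2, 3, 4, 5, 6, 7, 8] gives [3, 2, 2, 3, 1, 1, 1, 1]; set D = diag(3, 2, 2, 3, 1, 1, 1, 1) and form L = D - A. Computing det(xI - L) by cofactor expansion (or equivalently via sum-over-permutations) gives x^8 - 14x^7 + 76x^6 - 204x^5 + 287x^4 - 208x^3 + 70x^2 - 8x. Since p(0) = det(-L) = 0, x divides p(x). The eigenvalues sum to 14, which equals trace(L) = 2|E|.

x^8 - 14x^7 + 76x^6 - 204x^5 + 287x^4 - 208x^3 + 70x^2 - 8x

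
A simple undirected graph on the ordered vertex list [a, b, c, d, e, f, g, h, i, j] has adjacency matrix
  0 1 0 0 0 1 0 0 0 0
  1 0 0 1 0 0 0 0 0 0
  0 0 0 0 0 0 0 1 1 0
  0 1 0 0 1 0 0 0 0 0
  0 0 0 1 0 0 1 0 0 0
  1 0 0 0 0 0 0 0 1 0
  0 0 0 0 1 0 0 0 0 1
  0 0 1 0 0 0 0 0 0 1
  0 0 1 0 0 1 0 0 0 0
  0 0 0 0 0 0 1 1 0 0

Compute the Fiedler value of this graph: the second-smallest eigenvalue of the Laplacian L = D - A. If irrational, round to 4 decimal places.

With the vertex order [a, b, c, d, e, f, g, h, i, j], the degrees are [2, 2, 2, 2, 2, 2, 2, 2, 2, 2], giving D = diag(2, 2, 2, 2, 2, 2, 2, 2, 2, 2) and L = D - A. The smallest Laplacian eigenvalue is always 0. The next one, lambda_2 = 0.3820, measures how hard the graph is to disconnect: larger values mean better connectivity. The largest eigenvalue, 4, is at most the vertex count 10.

0.3820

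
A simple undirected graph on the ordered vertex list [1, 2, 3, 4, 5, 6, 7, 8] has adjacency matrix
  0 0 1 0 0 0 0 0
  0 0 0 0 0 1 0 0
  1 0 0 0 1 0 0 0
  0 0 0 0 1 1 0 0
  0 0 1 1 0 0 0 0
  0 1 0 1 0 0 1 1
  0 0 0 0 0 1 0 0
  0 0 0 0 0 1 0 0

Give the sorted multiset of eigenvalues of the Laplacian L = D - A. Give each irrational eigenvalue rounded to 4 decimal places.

[0, 0.2023, 1, 1, 1, 2.2472, 3.4527, 5.0979]

Each diagonal entry of L is the vertex degree and each off-diagonal entry is -1 where an edge is present, 0 otherwise; in the order [1, 2, 3, 4, 5, 6, 7, 8] the diagonal is [1, 1, 2, 2, 2, 4, 1, 1]. Diagonalising L (or applying a numerical eigensolver to the 8x8 matrix) gives the spectrum above. By the matrix-tree theorem the graph has (1/8) * product of the nonzero eigenvalues = 1 spanning tree.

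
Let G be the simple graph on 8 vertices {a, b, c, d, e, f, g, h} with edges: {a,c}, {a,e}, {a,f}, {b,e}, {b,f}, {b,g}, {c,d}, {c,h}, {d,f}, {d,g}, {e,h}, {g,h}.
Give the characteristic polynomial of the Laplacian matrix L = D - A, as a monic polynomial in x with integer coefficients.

x^8 - 24x^7 + 240x^6 - 1296x^5 + 4080x^4 - 7488x^3 + 7424x^2 - 3072x

With the vertex order [a, b, c, d, e, f, g, h], the degrees are [3, 3, 3, 3, 3, 3, 3, 3], giving D = diag(3, 3, 3, 3, 3, 3, 3, 3) and L = D - A. L has integer entries, so p(x) = det(xI - L) has integer coefficients. Expanding the determinant yields x^8 - 24x^7 + 240x^6 - 1296x^5 + 4080x^4 - 7488x^3 + 7424x^2 - 3072x. Since p(0) = det(-L) = 0, x divides p(x). By the matrix-tree theorem the graph has (1/8) * product of the nonzero eigenvalues = 384 spanning trees.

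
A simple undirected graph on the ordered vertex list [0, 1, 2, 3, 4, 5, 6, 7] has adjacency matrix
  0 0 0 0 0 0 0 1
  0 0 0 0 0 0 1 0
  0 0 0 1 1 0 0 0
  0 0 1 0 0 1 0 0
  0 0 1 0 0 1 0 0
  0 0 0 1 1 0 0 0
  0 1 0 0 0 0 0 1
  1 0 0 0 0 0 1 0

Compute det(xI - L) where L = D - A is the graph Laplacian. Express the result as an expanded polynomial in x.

x^8 - 14x^7 + 78x^6 - 220x^5 + 328x^4 - 240x^3 + 64x^2

With the vertex order [0, 1, 2, 3, 4, 5, 6, 7], the degrees are [1, 1, 2, 2, 2, 2, 2, 2], giving D = diag(1, 1, 2, 2, 2, 2, 2, 2) and L = D - A. Computing det(xI - L) by cofactor expansion (or equivalently via sum-over-permutations) gives x^8 - 14x^7 + 78x^6 - 220x^5 + 328x^4 - 240x^3 + 64x^2. The constant term is 0 because L is singular (the all-ones vector lies in its kernel). The largest eigenvalue, 4, is at most the vertex count 8.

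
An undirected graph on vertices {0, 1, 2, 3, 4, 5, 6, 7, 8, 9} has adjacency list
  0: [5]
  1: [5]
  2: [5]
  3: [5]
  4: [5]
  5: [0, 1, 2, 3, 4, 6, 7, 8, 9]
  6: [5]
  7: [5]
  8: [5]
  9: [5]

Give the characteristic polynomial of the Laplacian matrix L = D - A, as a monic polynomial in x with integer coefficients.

With the vertex order [0, 1, 2, 3, 4, 5, 6, 7, 8, 9], the degrees are [1, 1, 1, 1, 1, 9, 1, 1, 1, 1], giving D = diag(1, 1, 1, 1, 1, 9, 1, 1, 1, 1) and L = D - A. L has integer entries, so p(x) = det(xI - L) has integer coefficients. Expanding the determinant yields x^10 - 18x^9 + 108x^8 - 336x^7 + 630x^6 - 756x^5 + 588x^4 - 288x^3 + 81x^2 - 10x. Since p(0) = det(-L) = 0, x divides p(x). The eigenvalues sum to 18, which equals trace(L) = 2|E|.

x^10 - 18x^9 + 108x^8 - 336x^7 + 630x^6 - 756x^5 + 588x^4 - 288x^3 + 81x^2 - 10x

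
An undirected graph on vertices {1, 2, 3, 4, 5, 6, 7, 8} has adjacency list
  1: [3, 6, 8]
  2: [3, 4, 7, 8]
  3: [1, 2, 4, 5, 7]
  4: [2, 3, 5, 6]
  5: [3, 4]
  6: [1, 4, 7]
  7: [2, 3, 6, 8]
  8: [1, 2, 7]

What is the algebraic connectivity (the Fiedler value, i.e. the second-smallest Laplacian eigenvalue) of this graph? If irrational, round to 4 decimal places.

Reading degrees in the order [1, 2, 3, 4, 5, 6, 7, 8] gives [3, 4, 5, 4, 2, 3, 4, 3]; set D = diag(3, 4, 5, 4, 2, 3, 4, 3) and form L = D - A. The sorted Laplacian eigenvalues are [0, 1.5049, 2.5547, 3, 4, 4.4636, 5.7641, 6.7127]; the algebraic connectivity is the second entry, 1.5049. There is one zero in the spectrum, matching the 1 component. By the matrix-tree theorem the graph has (1/8) * product of the nonzero eigenvalues = 996 spanning trees.

1.5049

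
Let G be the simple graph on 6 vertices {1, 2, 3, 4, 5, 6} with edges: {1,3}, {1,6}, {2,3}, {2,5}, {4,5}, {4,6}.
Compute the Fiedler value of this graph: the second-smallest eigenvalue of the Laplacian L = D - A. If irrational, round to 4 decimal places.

1

Reading degrees in the order [1, 2, 3, 4, 5, 6] gives [2, 2, 2, 2, 2, 2]; set D = diag(2, 2, 2, 2, 2, 2) and form L = D - A. Computing the eigenvalues of L and sorting gives [0, 1, 1, 3, 3, 4]. The Fiedler value lambda_2 = 1 is strictly positive, so the graph is connected. There is one zero in the spectrum, matching the 1 component. The largest eigenvalue, 4, is at most the vertex count 6.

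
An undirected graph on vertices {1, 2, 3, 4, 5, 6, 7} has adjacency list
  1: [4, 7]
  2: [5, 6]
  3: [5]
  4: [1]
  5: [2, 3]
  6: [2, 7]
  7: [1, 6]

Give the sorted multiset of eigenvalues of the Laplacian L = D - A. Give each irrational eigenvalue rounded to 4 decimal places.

[0, 0.1981, 0.7530, 1.5550, 2.4450, 3.2470, 3.8019]

Reading degrees in the order [1, 2, 3, 4, 5, 6, 7] gives [2, 2, 1, 1, 2, 2, 2]; set D = diag(2, 2, 1, 1, 2, 2, 2) and form L = D - A. The multiplicity of 0 as a Laplacian eigenvalue equals the number of connected components. The single zero eigenvalue shows the graph is connected. There is one zero in the spectrum, matching the 1 component.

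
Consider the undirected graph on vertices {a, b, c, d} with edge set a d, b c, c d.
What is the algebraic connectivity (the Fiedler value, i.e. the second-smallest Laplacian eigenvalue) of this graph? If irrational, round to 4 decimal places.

Reading degrees in the order [a, b, c, d] gives [1, 1, 2, 2]; set D = diag(1, 1, 2, 2) and form L = D - A. The sorted Laplacian eigenvalues are [0, 0.5858, 2, 3.4142]; the algebraic connectivity is the second entry, 0.5858. There is one zero in the spectrum, matching the 1 component.

0.5858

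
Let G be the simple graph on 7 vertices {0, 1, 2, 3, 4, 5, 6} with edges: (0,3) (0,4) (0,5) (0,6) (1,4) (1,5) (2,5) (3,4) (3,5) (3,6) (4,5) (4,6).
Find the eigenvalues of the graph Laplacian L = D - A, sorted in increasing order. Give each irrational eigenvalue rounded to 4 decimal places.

[0, 0.9399, 1.8582, 3.9657, 5, 5.9247, 6.3115]

Reading degrees in the order [0, 1, 2, 3, 4, 5, 6] gives [4, 2, 1, 4, 5, 5, 3]; set D = diag(4, 2, 1, 4, 5, 5, 3) and form L = D - A. L is symmetric positive semidefinite, so every eigenvalue is real and nonnegative. The single zero eigenvalue shows the graph is connected.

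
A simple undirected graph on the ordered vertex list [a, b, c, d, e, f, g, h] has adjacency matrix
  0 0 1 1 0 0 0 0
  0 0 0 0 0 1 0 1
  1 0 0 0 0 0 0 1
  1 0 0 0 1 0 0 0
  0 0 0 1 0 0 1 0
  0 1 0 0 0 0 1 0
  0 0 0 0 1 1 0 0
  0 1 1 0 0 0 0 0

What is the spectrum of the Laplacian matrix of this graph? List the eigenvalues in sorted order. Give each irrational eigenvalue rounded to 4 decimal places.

With the vertex order [a, b, c, d, e, f, g, h], the degrees are [2, 2, 2, 2, 2, 2, 2, 2], giving D = diag(2, 2, 2, 2, 2, 2, 2, 2) and L = D - A. Since every row of L sums to 0, the all-ones vector is in the kernel and 0 is an eigenvalue. The single zero eigenvalue shows the graph is connected. The largest eigenvalue, 4, is at most the vertex count 8.

[0, 0.5858, 0.5858, 2, 2, 3.4142, 3.4142, 4]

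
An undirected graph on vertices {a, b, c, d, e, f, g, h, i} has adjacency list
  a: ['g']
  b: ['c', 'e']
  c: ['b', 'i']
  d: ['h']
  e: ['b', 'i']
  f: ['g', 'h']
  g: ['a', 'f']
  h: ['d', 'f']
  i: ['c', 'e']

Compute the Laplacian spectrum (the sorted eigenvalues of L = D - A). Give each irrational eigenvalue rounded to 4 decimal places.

Each diagonal entry of L is the vertex degree and each off-diagonal entry is -1 where an edge is present, 0 otherwise; in the order [a, b, c, d, e, f, g, h, i] the diagonal is [1, 2, 2, 1, 2, 2, 2, 2, 2]. The multiplicity of 0 as a Laplacian eigenvalue equals the number of connected components. The 2 zero eigenvalues correspond to the 2 connected components. There are 2 zeros in the spectrum, matching the 2 components.

[0, 0, 0.3820, 1.3820, 2, 2, 2.6180, 3.6180, 4]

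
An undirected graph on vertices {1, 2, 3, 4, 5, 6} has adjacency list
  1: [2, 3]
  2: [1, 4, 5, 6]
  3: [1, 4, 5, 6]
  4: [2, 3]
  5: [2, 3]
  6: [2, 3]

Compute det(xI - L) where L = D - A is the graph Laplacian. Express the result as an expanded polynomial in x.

x^6 - 16x^5 + 96x^4 - 272x^3 + 368x^2 - 192x

Each diagonal entry of L is the vertex degree and each off-diagonal entry is -1 where an edge is present, 0 otherwise; in the order [1, 2, 3, 4, 5, 6] the diagonal is [2, 4, 4, 2, 2, 2]. Computing det(xI - L) by cofactor expansion (or equivalently via sum-over-permutations) gives x^6 - 16x^5 + 96x^4 - 272x^3 + 368x^2 - 192x. The coefficient of x^5 equals -trace(L) = -16, matching the sum of degrees.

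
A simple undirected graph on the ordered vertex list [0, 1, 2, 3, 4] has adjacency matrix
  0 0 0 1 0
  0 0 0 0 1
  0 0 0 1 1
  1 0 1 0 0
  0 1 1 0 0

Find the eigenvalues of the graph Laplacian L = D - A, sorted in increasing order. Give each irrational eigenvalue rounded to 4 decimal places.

Each diagonal entry of L is the vertex degree and each off-diagonal entry is -1 where an edge is present, 0 otherwise; in the order [0, 1, 2, 3, 4] the diagonal is [1, 1, 2, 2, 2]. L is symmetric positive semidefinite, so every eigenvalue is real and nonnegative. The single zero eigenvalue shows the graph is connected.

[0, 0.3820, 1.3820, 2.6180, 3.6180]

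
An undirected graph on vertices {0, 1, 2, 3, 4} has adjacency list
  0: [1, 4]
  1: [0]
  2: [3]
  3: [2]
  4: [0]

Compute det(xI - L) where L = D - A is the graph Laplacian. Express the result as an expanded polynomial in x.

x^5 - 6x^4 + 11x^3 - 6x^2

With the vertex order [0, 1, 2, 3, 4], the degrees are [2, 1, 1, 1, 1], giving D = diag(2, 1, 1, 1, 1) and L = D - A. The eigenvalues of L are [0, 0, 1, 2, 3]; the characteristic polynomial is the product of (x - lambda_i), which multiplies out to x^5 - 6x^4 + 11x^3 - 6x^2. Since p(0) = det(-L) = 0, x divides p(x). The largest eigenvalue, 3, is at most the vertex count 5.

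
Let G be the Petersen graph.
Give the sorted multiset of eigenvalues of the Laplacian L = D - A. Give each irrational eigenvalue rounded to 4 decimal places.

[0, 2, 2, 2, 2, 2, 5, 5, 5, 5]

The graph has 10 vertices and degree multiset [3, 3, 3, 3, 3, 3, 3, 3, 3, 3]; D is the diagonal matrix of degrees and L = D - A. Since every row of L sums to 0, the all-ones vector is in the kernel and 0 is an eigenvalue.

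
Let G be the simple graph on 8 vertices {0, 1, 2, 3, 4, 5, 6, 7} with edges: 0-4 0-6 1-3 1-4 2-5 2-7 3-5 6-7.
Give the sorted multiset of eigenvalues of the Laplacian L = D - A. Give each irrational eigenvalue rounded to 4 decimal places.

[0, 0.5858, 0.5858, 2, 2, 3.4142, 3.4142, 4]

Reading degrees in the order [0, 1, 2, 3, 4, 5, 6, 7] gives [2, 2, 2, 2, 2, 2, 2, 2]; set D = diag(2, 2, 2, 2, 2, 2, 2, 2) and form L = D - A. Since every row of L sums to 0, the all-ones vector is in the kernel and 0 is an eigenvalue. The single zero eigenvalue shows the graph is connected. The eigenvalues sum to 16, which equals trace(L) = 2|E|.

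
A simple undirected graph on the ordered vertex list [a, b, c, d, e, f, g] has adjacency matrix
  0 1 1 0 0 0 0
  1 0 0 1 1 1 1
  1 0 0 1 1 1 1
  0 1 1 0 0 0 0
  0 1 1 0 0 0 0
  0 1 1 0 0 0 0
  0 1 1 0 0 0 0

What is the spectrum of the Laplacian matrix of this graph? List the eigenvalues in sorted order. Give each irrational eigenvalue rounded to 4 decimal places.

[0, 2, 2, 2, 2, 5, 7]

With the vertex order [a, b, c, d, e, f, g], the degrees are [2, 5, 5, 2, 2, 2, 2], giving D = diag(2, 5, 5, 2, 2, 2, 2) and L = D - A. Diagonalising L (or applying a numerical eigensolver to the 7x7 matrix) gives the spectrum above. The single zero eigenvalue shows the graph is connected. By the matrix-tree theorem the graph has (1/7) * product of the nonzero eigenvalues = 80 spanning trees.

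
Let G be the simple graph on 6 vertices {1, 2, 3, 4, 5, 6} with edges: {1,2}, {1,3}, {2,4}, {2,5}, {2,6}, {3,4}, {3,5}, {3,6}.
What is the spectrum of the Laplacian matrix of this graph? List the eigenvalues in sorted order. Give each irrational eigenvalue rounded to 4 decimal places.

[0, 2, 2, 2, 4, 6]

Each diagonal entry of L is the vertex degree and each off-diagonal entry is -1 where an edge is present, 0 otherwise; in the order [1, 2, 3, 4, 5, 6] the diagonal is [2, 4, 4, 2, 2, 2]. Since every row of L sums to 0, the all-ones vector is in the kernel and 0 is an eigenvalue. The single zero eigenvalue shows the graph is connected. By the matrix-tree theorem the graph has (1/6) * product of the nonzero eigenvalues = 32 spanning trees. The largest eigenvalue, 6, is at most the vertex count 6.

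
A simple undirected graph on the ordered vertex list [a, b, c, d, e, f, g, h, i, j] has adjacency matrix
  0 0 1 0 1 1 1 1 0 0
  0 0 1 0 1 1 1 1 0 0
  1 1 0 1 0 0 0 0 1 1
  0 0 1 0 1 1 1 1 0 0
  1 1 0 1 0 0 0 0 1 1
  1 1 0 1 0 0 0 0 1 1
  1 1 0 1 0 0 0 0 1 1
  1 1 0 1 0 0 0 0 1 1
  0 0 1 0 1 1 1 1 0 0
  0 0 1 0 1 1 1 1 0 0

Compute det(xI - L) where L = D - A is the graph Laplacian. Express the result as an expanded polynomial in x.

Reading degrees in the order [a, b, c, d, e, f, g, h, i, j] gives [5, 5, 5, 5, 5, 5, 5, 5, 5, 5]; set D = diag(5, 5, 5, 5, 5, 5, 5, 5, 5, 5) and form L = D - A. L has integer entries, so p(x) = det(xI - L) has integer coefficients. Expanding the determinant yields x^10 - 50x^9 + 1100x^8 - 14000x^7 + 113750x^6 - 612500x^5 + 2187500x^4 - 5000000x^3 + 6640625x^2 - 3906250x. The constant term is 0 because L is singular (the all-ones vector lies in its kernel). By the matrix-tree theorem the graph has (1/10) * product of the nonzero eigenvalues = 390625 spanning trees. The largest eigenvalue, 10, is at most the vertex count 10.

x^10 - 50x^9 + 1100x^8 - 14000x^7 + 113750x^6 - 612500x^5 + 2187500x^4 - 5000000x^3 + 6640625x^2 - 3906250x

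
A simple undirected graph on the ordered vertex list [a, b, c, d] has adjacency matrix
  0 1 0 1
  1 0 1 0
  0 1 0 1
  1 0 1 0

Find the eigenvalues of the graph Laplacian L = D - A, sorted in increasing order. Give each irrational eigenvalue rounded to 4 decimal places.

Reading degrees in the order [a, b, c, d] gives [2, 2, 2, 2]; set D = diag(2, 2, 2, 2) and form L = D - A. The multiplicity of 0 as a Laplacian eigenvalue equals the number of connected components. The largest eigenvalue, 4, is at most the vertex count 4.

[0, 2, 2, 4]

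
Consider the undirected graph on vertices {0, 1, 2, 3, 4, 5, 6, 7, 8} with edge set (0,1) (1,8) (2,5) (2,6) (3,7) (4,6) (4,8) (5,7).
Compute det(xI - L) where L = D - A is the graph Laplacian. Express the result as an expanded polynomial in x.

Each diagonal entry of L is the vertex degree and each off-diagonal entry is -1 where an edge is present, 0 otherwise; in the order [0, 1, 2, 3, 4, 5, 6, 7, 8] the diagonal is [1, 2, 2, 1, 2, 2, 2, 2, 2]. L has integer entries, so p(x) = det(xI - L) has integer coefficients. Expanding the determinant yields x^9 - 16x^8 + 105x^7 - 364x^6 + 715x^5 - 792x^4 + 462x^3 - 120x^2 + 9x. The coefficient of x^8 equals -trace(L) = -16, matching the sum of degrees. There is one zero in the spectrum, matching the 1 component. By the matrix-tree theorem the graph has (1/9) * product of the nonzero eigenvalues = 1 spanning tree.

x^9 - 16x^8 + 105x^7 - 364x^6 + 715x^5 - 792x^4 + 462x^3 - 120x^2 + 9x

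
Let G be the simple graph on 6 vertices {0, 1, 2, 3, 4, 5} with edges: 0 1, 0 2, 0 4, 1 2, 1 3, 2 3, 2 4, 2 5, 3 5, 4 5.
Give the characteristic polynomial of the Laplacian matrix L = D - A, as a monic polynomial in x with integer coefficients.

x^6 - 20x^5 + 155x^4 - 580x^3 + 1045x^2 - 726x

Each diagonal entry of L is the vertex degree and each off-diagonal entry is -1 where an edge is present, 0 otherwise; in the order [0, 1, 2, 3, 4, 5] the diagonal is [3, 3, 5, 3, 3, 3]. Computing det(xI - L) by cofactor expansion (or equivalently via sum-over-permutations) gives x^6 - 20x^5 + 155x^4 - 580x^3 + 1045x^2 - 726x. Since p(0) = det(-L) = 0, x divides p(x).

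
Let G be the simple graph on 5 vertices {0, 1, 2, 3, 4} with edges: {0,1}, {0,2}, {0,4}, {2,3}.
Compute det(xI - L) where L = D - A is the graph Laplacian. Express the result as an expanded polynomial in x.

x^5 - 8x^4 + 20x^3 - 18x^2 + 5x

Each diagonal entry of L is the vertex degree and each off-diagonal entry is -1 where an edge is present, 0 otherwise; in the order [0, 1, 2, 3, 4] the diagonal is [3, 1, 2, 1, 1]. Computing det(xI - L) by cofactor expansion (or equivalently via sum-over-permutations) gives x^5 - 8x^4 + 20x^3 - 18x^2 + 5x. Since p(0) = det(-L) = 0, x divides p(x). There is one zero in the spectrum, matching the 1 component.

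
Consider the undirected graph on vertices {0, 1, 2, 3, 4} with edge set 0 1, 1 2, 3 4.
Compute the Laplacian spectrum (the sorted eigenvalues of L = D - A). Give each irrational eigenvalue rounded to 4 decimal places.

[0, 0, 1, 2, 3]

Reading degrees in the order [0, 1, 2, 3, 4] gives [1, 2, 1, 1, 1]; set D = diag(1, 2, 1, 1, 1) and form L = D - A. L is symmetric positive semidefinite, so every eigenvalue is real and nonnegative. The 2 zero eigenvalues correspond to the 2 connected components. The eigenvalues sum to 6, which equals trace(L) = 2|E|.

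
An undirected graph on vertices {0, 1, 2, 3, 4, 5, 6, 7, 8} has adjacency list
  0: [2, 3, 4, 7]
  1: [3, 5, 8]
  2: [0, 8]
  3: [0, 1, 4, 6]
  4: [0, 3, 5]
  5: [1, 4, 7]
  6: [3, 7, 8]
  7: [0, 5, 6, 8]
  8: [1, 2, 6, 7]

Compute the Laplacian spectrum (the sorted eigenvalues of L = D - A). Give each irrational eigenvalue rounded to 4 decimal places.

With the vertex order [0, 1, 2, 3, 4, 5, 6, 7, 8], the degrees are [4, 3, 2, 4, 3, 3, 3, 4, 4], giving D = diag(4, 3, 2, 4, 3, 3, 3, 4, 4) and L = D - A. Diagonalising L (or applying a numerical eigensolver to the 9x9 matrix) gives the spectrum above. The single zero eigenvalue shows the graph is connected. By the matrix-tree theorem the graph has (1/9) * product of the nonzero eigenvalues = 1875 spanning trees. There is one zero in the spectrum, matching the 1 component.

[0, 1.5642, 2.0502, 2.4937, 3, 4.1698, 4.5784, 5.9171, 6.2265]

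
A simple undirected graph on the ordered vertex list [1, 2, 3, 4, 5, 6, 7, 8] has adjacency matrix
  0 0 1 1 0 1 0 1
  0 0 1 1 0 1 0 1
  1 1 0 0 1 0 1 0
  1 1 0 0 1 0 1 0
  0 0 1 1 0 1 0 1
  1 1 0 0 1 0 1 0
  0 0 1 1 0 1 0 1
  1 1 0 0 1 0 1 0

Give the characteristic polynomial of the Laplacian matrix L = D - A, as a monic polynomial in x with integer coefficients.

x^8 - 32x^7 + 432x^6 - 3200x^5 + 14080x^4 - 36864x^3 + 53248x^2 - 32768x

Each diagonal entry of L is the vertex degree and each off-diagonal entry is -1 where an edge is present, 0 otherwise; in the order [1, 2, 3, 4, 5, 6, 7, 8] the diagonal is [4, 4, 4, 4, 4, 4, 4, 4]. The eigenvalues of L are [0, 4, 4, 4, 4, 4, 4, 8]; the characteristic polynomial is the product of (x - lambda_i), which multiplies out to x^8 - 32x^7 + 432x^6 - 3200x^5 + 14080x^4 - 36864x^3 + 53248x^2 - 32768x. The coefficient of x^7 equals -trace(L) = -32, matching the sum of degrees. The eigenvalues sum to 32, which equals trace(L) = 2|E|. By the matrix-tree theorem the graph has (1/8) * product of the nonzero eigenvalues = 4096 spanning trees.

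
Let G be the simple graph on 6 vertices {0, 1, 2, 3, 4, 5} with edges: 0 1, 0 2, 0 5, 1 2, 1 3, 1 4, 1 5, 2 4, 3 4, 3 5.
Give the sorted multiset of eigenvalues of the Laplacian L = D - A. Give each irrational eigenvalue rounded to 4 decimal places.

[0, 2.3820, 2.3820, 4.6180, 4.6180, 6]

With the vertex order [0, 1, 2, 3, 4, 5], the degrees are [3, 5, 3, 3, 3, 3], giving D = diag(3, 5, 3, 3, 3, 3) and L = D - A. Since every row of L sums to 0, the all-ones vector is in the kernel and 0 is an eigenvalue. The single zero eigenvalue shows the graph is connected. The largest eigenvalue, 6, is at most the vertex count 6.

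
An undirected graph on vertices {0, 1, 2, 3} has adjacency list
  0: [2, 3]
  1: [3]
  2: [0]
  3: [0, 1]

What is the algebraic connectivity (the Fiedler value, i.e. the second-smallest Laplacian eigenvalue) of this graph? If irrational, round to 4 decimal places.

With the vertex order [0, 1, 2, 3], the degrees are [2, 1, 1, 2], giving D = diag(2, 1, 1, 2) and L = D - A. The sorted Laplacian eigenvalues are [0, 0.5858, 2, 3.4142]; the algebraic connectivity is the second entry, 0.5858. The largest eigenvalue, 3.4142, is at most the vertex count 4. By the matrix-tree theorem the graph has (1/4) * product of the nonzero eigenvalues = 1 spanning tree.

0.5858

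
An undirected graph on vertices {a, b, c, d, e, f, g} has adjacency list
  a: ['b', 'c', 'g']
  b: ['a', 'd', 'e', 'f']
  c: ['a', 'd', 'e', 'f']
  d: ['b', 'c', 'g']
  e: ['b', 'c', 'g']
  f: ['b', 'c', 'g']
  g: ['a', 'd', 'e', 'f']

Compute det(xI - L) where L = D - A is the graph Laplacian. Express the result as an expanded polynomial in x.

Reading degrees in the order [a, b, c, d, e, f, g] gives [3, 4, 4, 3, 3, 3, 4]; set D = diag(3, 4, 4, 3, 3, 3, 4) and form L = D - A. The eigenvalues of L are [0, 3, 3, 3, 4, 4, 7]; the characteristic polynomial is the product of (x - lambda_i), which multiplies out to x^7 - 24x^6 + 234x^5 - 1192x^4 + 3357x^3 - 4968x^2 + 3024x. The coefficient of x^6 equals -trace(L) = -24, matching the sum of degrees. The largest eigenvalue, 7, is at most the vertex count 7.

x^7 - 24x^6 + 234x^5 - 1192x^4 + 3357x^3 - 4968x^2 + 3024x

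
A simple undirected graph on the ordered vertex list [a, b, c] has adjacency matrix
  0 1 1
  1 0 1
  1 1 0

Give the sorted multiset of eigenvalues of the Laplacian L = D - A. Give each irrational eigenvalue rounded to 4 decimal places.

With the vertex order [a, b, c], the degrees are [2, 2, 2], giving D = diag(2, 2, 2) and L = D - A. The multiplicity of 0 as a Laplacian eigenvalue equals the number of connected components. The single zero eigenvalue shows the graph is connected. The eigenvalues sum to 6, which equals trace(L) = 2|E|. There is one zero in the spectrum, matching the 1 component.

[0, 3, 3]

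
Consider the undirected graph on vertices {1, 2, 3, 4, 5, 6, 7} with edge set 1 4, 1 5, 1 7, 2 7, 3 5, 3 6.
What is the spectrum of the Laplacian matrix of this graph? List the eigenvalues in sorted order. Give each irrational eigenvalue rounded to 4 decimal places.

Reading degrees in the order [1, 2, 3, 4, 5, 6, 7] gives [3, 1, 2, 1, 2, 1, 2]; set D = diag(3, 1, 2, 1, 2, 1, 2) and form L = D - A. Since every row of L sums to 0, the all-ones vector is in the kernel and 0 is an eigenvalue. The eigenvalues sum to 12, which equals trace(L) = 2|E|. By the matrix-tree theorem the graph has (1/7) * product of the nonzero eigenvalues = 1 spanning tree.

[0, 0.2603, 0.6262, 1.4055, 2.2742, 3.0996, 4.3342]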